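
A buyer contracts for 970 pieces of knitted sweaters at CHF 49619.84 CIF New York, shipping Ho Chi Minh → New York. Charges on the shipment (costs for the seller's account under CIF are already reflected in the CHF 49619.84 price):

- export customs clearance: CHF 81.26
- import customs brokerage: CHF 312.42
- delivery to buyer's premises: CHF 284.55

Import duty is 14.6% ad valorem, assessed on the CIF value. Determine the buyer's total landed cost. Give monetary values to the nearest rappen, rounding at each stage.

CIF: the seller pays costs through ocean freight and marine insurance to the destination port.
Already in the invoice (seller's account under CIF): export clearance — exclude.
The CIF price already equals the CIF value: 49619.84
Import duty = 49619.84 × 14.6% = 7244.50
Buyer bears: brokerage 312.42 + delivery 284.55 + duty 7244.50 = 7841.47
Landed cost = invoice 49619.84 + 7841.47 = 57461.31

Total landed cost: CHF 57461.31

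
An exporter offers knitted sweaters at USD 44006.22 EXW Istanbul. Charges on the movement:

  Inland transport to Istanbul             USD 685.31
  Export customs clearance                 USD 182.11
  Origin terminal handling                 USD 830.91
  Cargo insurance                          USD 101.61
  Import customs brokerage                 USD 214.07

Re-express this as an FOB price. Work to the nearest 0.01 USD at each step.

FOB price: USD 45704.55

Not relevant to the conversion: insurance, brokerage — on the buyer under both terms; not part of either seller's price.
From EXW to FOB, the seller additionally bears: inland to port, export clearance, origin terminal.
FOB price = 44006.22 + 685.31 + 182.11 + 830.91 = 45704.55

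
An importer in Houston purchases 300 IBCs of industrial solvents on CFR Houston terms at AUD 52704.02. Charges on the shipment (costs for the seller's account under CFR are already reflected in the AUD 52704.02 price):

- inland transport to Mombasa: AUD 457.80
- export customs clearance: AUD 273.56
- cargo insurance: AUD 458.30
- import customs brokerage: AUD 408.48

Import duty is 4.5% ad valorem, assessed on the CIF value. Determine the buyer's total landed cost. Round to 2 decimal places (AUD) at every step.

Total landed cost: AUD 55963.10

CFR: the seller pays costs through ocean freight to the destination port, but not insurance.
Already in the invoice (seller's account under CFR): inland to port, export clearance — exclude.
CIF value = CFR price + insurance = 52704.02 + 458.30 = 53162.32
Import duty = 53162.32 × 4.5% = 2392.30
Buyer bears: insurance 458.30 + brokerage 408.48 + duty 2392.30 = 3259.08
Landed cost = invoice 52704.02 + 3259.08 = 55963.10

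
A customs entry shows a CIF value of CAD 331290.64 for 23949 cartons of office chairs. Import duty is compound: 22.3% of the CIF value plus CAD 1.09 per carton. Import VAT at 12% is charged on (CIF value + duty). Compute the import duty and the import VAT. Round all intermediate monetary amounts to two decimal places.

Import duty: CAD 99982.22; import VAT: CAD 51752.74

Ad valorem component: 331290.64 × 22.3% = 73877.81
Specific component: 23949 × 1.09 = 26104.41
Import duty = 73877.81 + 26104.41 = 99982.22
VAT base = CIF + duty = 331290.64 + 99982.22 = 431272.86
Import VAT = 431272.86 × 12% = 51752.74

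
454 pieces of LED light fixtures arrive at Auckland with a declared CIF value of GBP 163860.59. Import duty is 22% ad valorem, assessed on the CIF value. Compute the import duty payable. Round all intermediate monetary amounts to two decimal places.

Import duty = 163860.59 × 22% = 36049.33

Import duty: GBP 36049.33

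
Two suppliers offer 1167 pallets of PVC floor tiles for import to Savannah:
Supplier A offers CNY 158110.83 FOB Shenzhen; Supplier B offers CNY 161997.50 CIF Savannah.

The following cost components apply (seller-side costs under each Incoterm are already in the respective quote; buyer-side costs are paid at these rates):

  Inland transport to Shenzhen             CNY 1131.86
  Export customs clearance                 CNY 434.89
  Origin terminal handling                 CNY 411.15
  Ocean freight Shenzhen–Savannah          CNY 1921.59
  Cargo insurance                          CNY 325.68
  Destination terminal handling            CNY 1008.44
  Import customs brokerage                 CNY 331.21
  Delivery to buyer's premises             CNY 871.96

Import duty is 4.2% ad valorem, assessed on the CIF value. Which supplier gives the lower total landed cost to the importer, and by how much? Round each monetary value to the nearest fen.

Supplier A (FOB):
CIF value = FOB price + freight + insurance = 158110.83 + 1921.59 + 325.68 = 160358.10
Import duty = 160358.10 × 4.2% = 6735.04
Buyer bears (A): 1921.59 + 325.68 + 1008.44 + 331.21 + 871.96 = 4458.88
Landed cost (A) = invoice 158110.83 + 4458.88 + duty 6735.04 = 169304.75
Supplier B (CIF):
The CIF price already equals the CIF value: 161997.50
Import duty = 161997.50 × 4.2% = 6803.90
Buyer bears (B): 1008.44 + 331.21 + 871.96 = 2211.61
Landed cost (B) = invoice 161997.50 + 2211.61 + duty 6803.90 = 171013.01
Difference = |169304.75 − 171013.01| = 1708.26

Supplier A is cheaper by CNY 1708.26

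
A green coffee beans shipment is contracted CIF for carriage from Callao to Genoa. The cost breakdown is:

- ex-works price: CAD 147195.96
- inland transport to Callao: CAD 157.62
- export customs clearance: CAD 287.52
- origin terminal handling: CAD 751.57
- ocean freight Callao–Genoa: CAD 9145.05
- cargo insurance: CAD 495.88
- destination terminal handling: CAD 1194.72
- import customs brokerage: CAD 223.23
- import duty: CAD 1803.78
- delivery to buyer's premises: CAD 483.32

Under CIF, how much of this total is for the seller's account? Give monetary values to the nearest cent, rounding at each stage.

Seller's account: CAD 158033.60

CIF: the seller pays costs through ocean freight and marine insurance to the destination port.
Seller's account: goods 147195.96 + inland to port 157.62 + export clearance 287.52 + origin terminal 751.57 + freight 9145.05 + insurance 495.88 = 158033.60
Buyer's account: destination terminal 1194.72 + brokerage 223.23 + duty 1803.78 + delivery 483.32 = 3705.05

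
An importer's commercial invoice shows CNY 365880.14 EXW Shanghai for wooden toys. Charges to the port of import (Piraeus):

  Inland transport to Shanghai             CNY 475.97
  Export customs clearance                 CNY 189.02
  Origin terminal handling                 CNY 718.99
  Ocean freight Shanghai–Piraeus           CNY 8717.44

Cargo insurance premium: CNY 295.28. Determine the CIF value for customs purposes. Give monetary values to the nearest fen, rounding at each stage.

CIF value: CNY 376276.84

CIF = EXW price + pre-shipment costs + freight + insurance
CIF = 365880.14 + 475.97 + 189.02 + 718.99 + 8717.44 + 295.28 = 376276.84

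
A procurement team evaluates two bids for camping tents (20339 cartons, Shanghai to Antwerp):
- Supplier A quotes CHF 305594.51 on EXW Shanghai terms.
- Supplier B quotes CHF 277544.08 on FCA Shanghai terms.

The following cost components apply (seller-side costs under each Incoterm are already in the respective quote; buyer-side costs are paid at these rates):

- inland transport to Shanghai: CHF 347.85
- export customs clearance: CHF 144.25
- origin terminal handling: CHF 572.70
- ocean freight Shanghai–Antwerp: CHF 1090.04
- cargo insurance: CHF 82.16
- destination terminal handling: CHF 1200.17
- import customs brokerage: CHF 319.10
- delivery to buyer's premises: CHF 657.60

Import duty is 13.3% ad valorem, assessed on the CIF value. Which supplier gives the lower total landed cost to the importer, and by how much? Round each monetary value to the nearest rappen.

Supplier B is cheaper by CHF 32338.69

Supplier A (EXW):
CIF value = EXW price + inland to port + export clearance + origin terminal + freight + insurance = 305594.51 + 347.85 + 144.25 + 572.70 + 1090.04 + 82.16 = 307831.51
Import duty = 307831.51 × 13.3% = 40941.59
Buyer bears (A): 347.85 + 144.25 + 572.70 + 1090.04 + 82.16 + 1200.17 + 319.10 + 657.60 = 4413.87
Landed cost (A) = invoice 305594.51 + 4413.87 + duty 40941.59 = 350949.97
Supplier B (FCA):
CIF value = FCA price + origin terminal + freight + insurance = 277544.08 + 572.70 + 1090.04 + 82.16 = 279288.98
Import duty = 279288.98 × 13.3% = 37145.43
Buyer bears (B): 572.70 + 1090.04 + 82.16 + 1200.17 + 319.10 + 657.60 = 3921.77
Landed cost (B) = invoice 277544.08 + 3921.77 + duty 37145.43 = 318611.28
Difference = |350949.97 − 318611.28| = 32338.69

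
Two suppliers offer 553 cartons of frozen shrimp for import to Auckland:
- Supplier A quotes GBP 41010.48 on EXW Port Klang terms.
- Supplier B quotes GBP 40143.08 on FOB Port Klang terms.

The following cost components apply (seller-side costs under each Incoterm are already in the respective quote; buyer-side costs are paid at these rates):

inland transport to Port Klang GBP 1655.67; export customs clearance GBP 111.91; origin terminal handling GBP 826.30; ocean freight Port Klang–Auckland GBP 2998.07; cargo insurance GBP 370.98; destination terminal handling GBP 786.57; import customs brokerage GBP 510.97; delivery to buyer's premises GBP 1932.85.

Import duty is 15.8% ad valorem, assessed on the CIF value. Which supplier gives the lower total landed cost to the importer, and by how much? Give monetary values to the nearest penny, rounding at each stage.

Supplier B is cheaper by GBP 4008.16

Supplier A (EXW):
CIF value = EXW price + inland to port + export clearance + origin terminal + freight + insurance = 41010.48 + 1655.67 + 111.91 + 826.30 + 2998.07 + 370.98 = 46973.41
Import duty = 46973.41 × 15.8% = 7421.80
Buyer bears (A): 1655.67 + 111.91 + 826.30 + 2998.07 + 370.98 + 786.57 + 510.97 + 1932.85 = 9193.32
Landed cost (A) = invoice 41010.48 + 9193.32 + duty 7421.80 = 57625.60
Supplier B (FOB):
CIF value = FOB price + freight + insurance = 40143.08 + 2998.07 + 370.98 = 43512.13
Import duty = 43512.13 × 15.8% = 6874.92
Buyer bears (B): 2998.07 + 370.98 + 786.57 + 510.97 + 1932.85 = 6599.44
Landed cost (B) = invoice 40143.08 + 6599.44 + duty 6874.92 = 53617.44
Difference = |57625.60 − 53617.44| = 4008.16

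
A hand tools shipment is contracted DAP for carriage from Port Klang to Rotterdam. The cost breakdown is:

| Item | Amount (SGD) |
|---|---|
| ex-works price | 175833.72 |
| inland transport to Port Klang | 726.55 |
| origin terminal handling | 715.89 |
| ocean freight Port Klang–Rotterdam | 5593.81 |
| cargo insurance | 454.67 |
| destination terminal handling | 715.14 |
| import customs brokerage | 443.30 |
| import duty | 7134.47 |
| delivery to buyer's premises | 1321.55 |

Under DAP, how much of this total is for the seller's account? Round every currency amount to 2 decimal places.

Seller's account: SGD 185361.33

DAP: the seller bears all costs to the named destination except import duty and clearance.
Seller's account: goods 175833.72 + inland to port 726.55 + origin terminal 715.89 + freight 5593.81 + insurance 454.67 + destination terminal 715.14 + delivery 1321.55 = 185361.33
Buyer's account: brokerage 443.30 + duty 7134.47 = 7577.77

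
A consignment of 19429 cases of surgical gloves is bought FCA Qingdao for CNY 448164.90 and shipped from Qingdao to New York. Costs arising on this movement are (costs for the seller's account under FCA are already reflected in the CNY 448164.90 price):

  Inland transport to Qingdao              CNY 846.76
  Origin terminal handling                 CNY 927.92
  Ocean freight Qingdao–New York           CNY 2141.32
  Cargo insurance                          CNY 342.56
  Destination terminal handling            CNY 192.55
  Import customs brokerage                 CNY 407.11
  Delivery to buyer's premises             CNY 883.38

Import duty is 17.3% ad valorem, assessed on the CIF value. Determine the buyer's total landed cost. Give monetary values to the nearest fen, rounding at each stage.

FCA: the seller delivers export-cleared goods to the carrier; the buyer bears costs from that point.
Already in the invoice (seller's account under FCA): inland to port — exclude.
CIF value = FCA price + origin terminal + freight + insurance = 448164.90 + 927.92 + 2141.32 + 342.56 = 451576.70
Import duty = 451576.70 × 17.3% = 78122.77
Buyer bears: origin terminal 927.92 + freight 2141.32 + insurance 342.56 + destination terminal 192.55 + brokerage 407.11 + delivery 883.38 + duty 78122.77 = 83017.61
Landed cost = invoice 448164.90 + 83017.61 = 531182.51

Total landed cost: CNY 531182.51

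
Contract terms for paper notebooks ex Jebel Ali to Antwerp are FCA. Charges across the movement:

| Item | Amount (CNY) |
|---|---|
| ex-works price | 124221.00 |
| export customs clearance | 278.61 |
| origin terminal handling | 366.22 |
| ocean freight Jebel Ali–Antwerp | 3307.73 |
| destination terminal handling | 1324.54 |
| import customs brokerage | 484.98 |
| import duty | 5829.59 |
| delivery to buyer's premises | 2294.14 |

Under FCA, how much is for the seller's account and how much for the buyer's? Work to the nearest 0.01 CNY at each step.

Seller: CNY 124499.61; buyer: CNY 13607.20

FCA: the seller delivers export-cleared goods to the carrier; the buyer bears costs from that point.
Seller's account: goods 124221.00 + export clearance 278.61 = 124499.61
Buyer's account: origin terminal 366.22 + freight 3307.73 + destination terminal 1324.54 + brokerage 484.98 + duty 5829.59 + delivery 2294.14 = 13607.20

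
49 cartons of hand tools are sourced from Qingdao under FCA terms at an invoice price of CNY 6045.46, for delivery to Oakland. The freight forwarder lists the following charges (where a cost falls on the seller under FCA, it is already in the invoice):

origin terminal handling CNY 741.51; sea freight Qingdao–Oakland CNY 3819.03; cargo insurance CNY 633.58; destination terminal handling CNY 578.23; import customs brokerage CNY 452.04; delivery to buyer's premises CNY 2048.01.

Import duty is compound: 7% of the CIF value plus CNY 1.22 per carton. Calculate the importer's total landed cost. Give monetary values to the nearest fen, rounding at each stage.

Total landed cost: CNY 15164.41

FCA: the seller delivers export-cleared goods to the carrier; the buyer bears costs from that point.
CIF value = FCA price + origin terminal + freight + insurance = 6045.46 + 741.51 + 3819.03 + 633.58 = 11239.58
Ad valorem component: 11239.58 × 7% = 786.77
Specific component: 49 × 1.22 = 59.78
Import duty = 786.77 + 59.78 = 846.55
Buyer bears: origin terminal 741.51 + freight 3819.03 + insurance 633.58 + destination terminal 578.23 + brokerage 452.04 + delivery 2048.01 + duty 846.55 = 9118.95
Landed cost = invoice 6045.46 + 9118.95 = 15164.41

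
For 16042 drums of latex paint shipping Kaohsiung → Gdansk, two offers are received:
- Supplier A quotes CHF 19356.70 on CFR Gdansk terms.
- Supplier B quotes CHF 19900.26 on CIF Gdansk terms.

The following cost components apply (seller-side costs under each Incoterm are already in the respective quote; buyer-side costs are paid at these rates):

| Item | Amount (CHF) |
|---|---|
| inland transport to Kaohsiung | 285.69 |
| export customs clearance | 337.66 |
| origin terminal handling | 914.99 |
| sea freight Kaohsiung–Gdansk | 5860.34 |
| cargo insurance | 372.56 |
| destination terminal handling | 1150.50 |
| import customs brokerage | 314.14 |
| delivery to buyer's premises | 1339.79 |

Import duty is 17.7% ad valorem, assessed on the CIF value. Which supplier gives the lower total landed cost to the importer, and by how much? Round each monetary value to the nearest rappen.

Supplier A (CFR):
CIF value = CFR price + insurance = 19356.70 + 372.56 = 19729.26
Import duty = 19729.26 × 17.7% = 3492.08
Buyer bears (A): 372.56 + 1150.50 + 314.14 + 1339.79 = 3176.99
Landed cost (A) = invoice 19356.70 + 3176.99 + duty 3492.08 = 26025.77
Supplier B (CIF):
The CIF price already equals the CIF value: 19900.26
Import duty = 19900.26 × 17.7% = 3522.35
Buyer bears (B): 1150.50 + 314.14 + 1339.79 = 2804.43
Landed cost (B) = invoice 19900.26 + 2804.43 + duty 3522.35 = 26227.04
Difference = |26025.77 − 26227.04| = 201.27

Supplier A is cheaper by CHF 201.27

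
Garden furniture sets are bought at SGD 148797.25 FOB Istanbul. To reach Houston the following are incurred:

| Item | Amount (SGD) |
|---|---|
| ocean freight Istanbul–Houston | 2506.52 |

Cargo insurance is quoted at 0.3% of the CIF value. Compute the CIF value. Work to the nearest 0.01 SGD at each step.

CIF value: SGD 151759.05

Let C be the CIF value. C = FOB price + freight + 0.3% × C
C − 0.3% × C = 148797.25 + 2506.52
0.997 × C = 151303.77
C = 151303.77 / 0.997 = 151759.05
Insurance premium = 0.3% × 151759.05 = 455.28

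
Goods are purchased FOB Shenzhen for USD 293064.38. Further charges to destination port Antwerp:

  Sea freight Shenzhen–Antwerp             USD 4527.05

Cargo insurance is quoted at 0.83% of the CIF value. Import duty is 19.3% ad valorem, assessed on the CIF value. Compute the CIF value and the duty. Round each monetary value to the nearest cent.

CIF value: USD 300082.11; import duty: USD 57915.85

Let C be the CIF value. C = FOB price + freight + 0.83% × C
C − 0.83% × C = 293064.38 + 4527.05
0.9917 × C = 297591.43
C = 297591.43 / 0.9917 = 300082.11
Insurance premium = 0.83% × 300082.11 = 2490.68
Import duty = 300082.11 × 19.3% = 57915.85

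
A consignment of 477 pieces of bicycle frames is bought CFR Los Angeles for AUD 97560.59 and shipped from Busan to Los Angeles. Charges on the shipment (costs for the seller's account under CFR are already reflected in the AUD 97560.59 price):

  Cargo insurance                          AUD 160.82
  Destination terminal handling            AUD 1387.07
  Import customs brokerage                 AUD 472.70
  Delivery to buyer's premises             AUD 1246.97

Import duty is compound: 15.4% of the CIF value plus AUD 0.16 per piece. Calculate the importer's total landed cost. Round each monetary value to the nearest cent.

Total landed cost: AUD 115953.57

CFR: the seller pays costs through ocean freight to the destination port, but not insurance.
CIF value = CFR price + insurance = 97560.59 + 160.82 = 97721.41
Ad valorem component: 97721.41 × 15.4% = 15049.10
Specific component: 477 × 0.16 = 76.32
Import duty = 15049.10 + 76.32 = 15125.42
Buyer bears: insurance 160.82 + destination terminal 1387.07 + brokerage 472.70 + delivery 1246.97 + duty 15125.42 = 18392.98
Landed cost = invoice 97560.59 + 18392.98 = 115953.57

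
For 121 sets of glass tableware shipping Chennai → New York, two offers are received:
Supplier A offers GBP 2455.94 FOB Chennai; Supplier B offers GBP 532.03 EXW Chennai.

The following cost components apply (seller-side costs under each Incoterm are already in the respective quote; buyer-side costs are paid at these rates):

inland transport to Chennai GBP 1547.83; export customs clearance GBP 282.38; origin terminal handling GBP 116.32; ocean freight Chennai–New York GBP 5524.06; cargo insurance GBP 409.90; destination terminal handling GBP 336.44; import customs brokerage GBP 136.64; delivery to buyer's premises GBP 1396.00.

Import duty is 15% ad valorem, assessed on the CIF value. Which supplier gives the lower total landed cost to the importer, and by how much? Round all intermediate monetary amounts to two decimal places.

Supplier A (FOB):
CIF value = FOB price + freight + insurance = 2455.94 + 5524.06 + 409.90 = 8389.90
Import duty = 8389.90 × 15% = 1258.49
Buyer bears (A): 5524.06 + 409.90 + 336.44 + 136.64 + 1396.00 = 7803.04
Landed cost (A) = invoice 2455.94 + 7803.04 + duty 1258.49 = 11517.47
Supplier B (EXW):
CIF value = EXW price + inland to port + export clearance + origin terminal + freight + insurance = 532.03 + 1547.83 + 282.38 + 116.32 + 5524.06 + 409.90 = 8412.52
Import duty = 8412.52 × 15% = 1261.88
Buyer bears (B): 1547.83 + 282.38 + 116.32 + 5524.06 + 409.90 + 336.44 + 136.64 + 1396.00 = 9749.57
Landed cost (B) = invoice 532.03 + 9749.57 + duty 1261.88 = 11543.48
Difference = |11517.47 − 11543.48| = 26.01

Supplier A is cheaper by GBP 26.01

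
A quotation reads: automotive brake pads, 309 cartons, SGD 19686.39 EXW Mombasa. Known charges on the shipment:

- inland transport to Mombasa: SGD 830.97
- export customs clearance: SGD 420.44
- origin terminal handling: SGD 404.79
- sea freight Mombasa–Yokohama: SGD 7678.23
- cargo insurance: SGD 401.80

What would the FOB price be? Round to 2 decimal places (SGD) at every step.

FOB price: SGD 21342.59

Not relevant to the conversion: freight, insurance — on the buyer under both terms; not part of either seller's price.
From EXW to FOB, the seller additionally bears: inland to port, export clearance, origin terminal.
FOB price = 19686.39 + 830.97 + 420.44 + 404.79 = 21342.59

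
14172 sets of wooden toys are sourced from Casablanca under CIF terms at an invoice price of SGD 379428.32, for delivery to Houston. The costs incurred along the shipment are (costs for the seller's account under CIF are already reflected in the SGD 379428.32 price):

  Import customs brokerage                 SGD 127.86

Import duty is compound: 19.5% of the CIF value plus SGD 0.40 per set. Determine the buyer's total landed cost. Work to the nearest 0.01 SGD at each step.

Total landed cost: SGD 459213.50

CIF: the seller pays costs through ocean freight and marine insurance to the destination port.
The CIF price already equals the CIF value: 379428.32
Ad valorem component: 379428.32 × 19.5% = 73988.52
Specific component: 14172 × 0.40 = 5668.80
Import duty = 73988.52 + 5668.80 = 79657.32
Buyer bears: brokerage 127.86 + duty 79657.32 = 79785.18
Landed cost = invoice 379428.32 + 79785.18 = 459213.50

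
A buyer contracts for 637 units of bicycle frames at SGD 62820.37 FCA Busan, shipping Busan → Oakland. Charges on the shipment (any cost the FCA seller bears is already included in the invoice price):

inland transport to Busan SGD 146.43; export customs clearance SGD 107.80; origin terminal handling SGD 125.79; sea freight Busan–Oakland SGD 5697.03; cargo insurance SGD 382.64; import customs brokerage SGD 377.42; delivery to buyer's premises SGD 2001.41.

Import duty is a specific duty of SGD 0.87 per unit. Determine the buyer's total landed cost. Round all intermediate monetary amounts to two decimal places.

FCA: the seller delivers export-cleared goods to the carrier; the buyer bears costs from that point.
Already in the invoice (seller's account under FCA): inland to port, export clearance — exclude.
CIF value = FCA price + origin terminal + freight + insurance = 62820.37 + 125.79 + 5697.03 + 382.64 = 69025.83
Import duty = 637 × 0.87 = 554.19
Buyer bears: origin terminal 125.79 + freight 5697.03 + insurance 382.64 + brokerage 377.42 + delivery 2001.41 + duty 554.19 = 9138.48
Landed cost = invoice 62820.37 + 9138.48 = 71958.85

Total landed cost: SGD 71958.85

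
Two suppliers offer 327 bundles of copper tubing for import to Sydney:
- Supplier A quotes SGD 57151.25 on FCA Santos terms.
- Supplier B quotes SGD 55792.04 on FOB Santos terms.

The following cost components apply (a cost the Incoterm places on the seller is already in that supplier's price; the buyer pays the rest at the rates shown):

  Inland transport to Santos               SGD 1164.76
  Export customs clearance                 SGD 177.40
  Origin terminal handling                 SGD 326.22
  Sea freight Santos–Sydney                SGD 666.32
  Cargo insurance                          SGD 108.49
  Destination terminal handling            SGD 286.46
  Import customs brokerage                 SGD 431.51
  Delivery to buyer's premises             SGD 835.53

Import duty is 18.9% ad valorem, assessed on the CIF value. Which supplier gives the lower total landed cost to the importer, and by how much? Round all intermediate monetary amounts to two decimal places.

Supplier B is cheaper by SGD 2003.98

Supplier A (FCA):
CIF value = FCA price + origin terminal + freight + insurance = 57151.25 + 326.22 + 666.32 + 108.49 = 58252.28
Import duty = 58252.28 × 18.9% = 11009.68
Buyer bears (A): 326.22 + 666.32 + 108.49 + 286.46 + 431.51 + 835.53 = 2654.53
Landed cost (A) = invoice 57151.25 + 2654.53 + duty 11009.68 = 70815.46
Supplier B (FOB):
CIF value = FOB price + freight + insurance = 55792.04 + 666.32 + 108.49 = 56566.85
Import duty = 56566.85 × 18.9% = 10691.13
Buyer bears (B): 666.32 + 108.49 + 286.46 + 431.51 + 835.53 = 2328.31
Landed cost (B) = invoice 55792.04 + 2328.31 + duty 10691.13 = 68811.48
Difference = |70815.46 − 68811.48| = 2003.98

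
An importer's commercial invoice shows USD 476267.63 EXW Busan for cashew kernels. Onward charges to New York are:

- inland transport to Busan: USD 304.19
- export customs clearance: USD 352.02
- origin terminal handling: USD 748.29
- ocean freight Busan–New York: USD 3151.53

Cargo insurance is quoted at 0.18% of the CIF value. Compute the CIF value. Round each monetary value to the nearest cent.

Let C be the CIF value. C = EXW price + pre-shipment costs + freight + 0.18% × C
C − 0.18% × C = 476267.63 + 304.19 + 352.02 + 748.29 + 3151.53
0.9982 × C = 480823.66
C = 480823.66 / 0.9982 = 481690.70
Insurance premium = 0.18% × 481690.70 = 867.04

CIF value: USD 481690.70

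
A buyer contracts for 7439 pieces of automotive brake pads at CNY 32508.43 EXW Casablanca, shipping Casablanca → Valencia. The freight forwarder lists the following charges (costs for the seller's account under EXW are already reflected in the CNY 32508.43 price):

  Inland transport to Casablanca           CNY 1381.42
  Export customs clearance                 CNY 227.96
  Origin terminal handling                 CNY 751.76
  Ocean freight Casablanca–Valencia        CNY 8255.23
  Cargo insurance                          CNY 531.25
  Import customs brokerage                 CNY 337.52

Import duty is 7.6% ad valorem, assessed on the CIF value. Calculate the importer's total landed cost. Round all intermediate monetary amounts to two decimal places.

Total landed cost: CNY 47311.43

EXW: the seller makes goods available at their premises; the buyer bears all onward costs.
CIF value = EXW price + inland to port + export clearance + origin terminal + freight + insurance = 32508.43 + 1381.42 + 227.96 + 751.76 + 8255.23 + 531.25 = 43656.05
Import duty = 43656.05 × 7.6% = 3317.86
Buyer bears: inland to port 1381.42 + export clearance 227.96 + origin terminal 751.76 + freight 8255.23 + insurance 531.25 + brokerage 337.52 + duty 3317.86 = 14803.00
Landed cost = invoice 32508.43 + 14803.00 = 47311.43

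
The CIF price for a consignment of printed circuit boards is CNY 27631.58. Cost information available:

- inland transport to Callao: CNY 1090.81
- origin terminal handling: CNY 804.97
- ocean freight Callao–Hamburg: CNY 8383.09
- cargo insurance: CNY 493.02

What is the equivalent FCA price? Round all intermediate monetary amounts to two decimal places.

Not relevant to the conversion: inland to port — on the seller under both CIF and FCA; already in the CIF price and stays in the FCA price.
From CIF to FCA, the seller no longer bears: origin terminal, freight, insurance.
FCA price = 27631.58 − 804.97 − 8383.09 − 493.02 = 17950.50

FCA price: CNY 17950.50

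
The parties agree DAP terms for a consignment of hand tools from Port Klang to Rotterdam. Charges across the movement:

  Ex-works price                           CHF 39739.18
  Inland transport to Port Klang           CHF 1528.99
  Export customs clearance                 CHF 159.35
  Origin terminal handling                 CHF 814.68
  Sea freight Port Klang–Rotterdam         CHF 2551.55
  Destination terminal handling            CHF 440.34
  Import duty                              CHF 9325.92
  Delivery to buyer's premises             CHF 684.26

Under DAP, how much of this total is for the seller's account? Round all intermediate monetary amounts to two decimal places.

DAP: the seller bears all costs to the named destination except import duty and clearance.
Seller's account: goods 39739.18 + inland to port 1528.99 + export clearance 159.35 + origin terminal 814.68 + freight 2551.55 + destination terminal 440.34 + delivery 684.26 = 45918.35
Buyer's account: duty 9325.92 = 9325.92

Seller's account: CHF 45918.35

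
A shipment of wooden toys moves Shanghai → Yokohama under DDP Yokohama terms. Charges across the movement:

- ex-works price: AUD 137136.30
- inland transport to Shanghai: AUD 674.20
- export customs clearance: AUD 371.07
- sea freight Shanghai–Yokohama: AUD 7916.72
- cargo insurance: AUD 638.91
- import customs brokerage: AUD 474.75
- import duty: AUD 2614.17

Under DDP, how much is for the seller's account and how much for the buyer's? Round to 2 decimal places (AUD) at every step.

DDP: the seller bears all costs including import duty.
Seller's account: goods 137136.30 + inland to port 674.20 + export clearance 371.07 + freight 7916.72 + insurance 638.91 + brokerage 474.75 + duty 2614.17 = 149826.12
Buyer's account: 0.00

Seller: AUD 149826.12; buyer: AUD 0.00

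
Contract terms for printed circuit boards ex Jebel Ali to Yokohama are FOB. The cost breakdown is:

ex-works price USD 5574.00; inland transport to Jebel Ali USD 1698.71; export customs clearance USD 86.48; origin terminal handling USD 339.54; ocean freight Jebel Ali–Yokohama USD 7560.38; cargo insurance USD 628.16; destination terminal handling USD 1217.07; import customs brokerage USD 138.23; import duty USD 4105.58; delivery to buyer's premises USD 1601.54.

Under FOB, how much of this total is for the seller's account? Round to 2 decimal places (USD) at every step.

Seller's account: USD 7698.73

FOB: the seller bears costs until goods are on board at the origin port; the buyer bears freight, insurance and all costs thereafter.
Seller's account: goods 5574.00 + inland to port 1698.71 + export clearance 86.48 + origin terminal 339.54 = 7698.73
Buyer's account: freight 7560.38 + insurance 628.16 + destination terminal 1217.07 + brokerage 138.23 + duty 4105.58 + delivery 1601.54 = 15250.96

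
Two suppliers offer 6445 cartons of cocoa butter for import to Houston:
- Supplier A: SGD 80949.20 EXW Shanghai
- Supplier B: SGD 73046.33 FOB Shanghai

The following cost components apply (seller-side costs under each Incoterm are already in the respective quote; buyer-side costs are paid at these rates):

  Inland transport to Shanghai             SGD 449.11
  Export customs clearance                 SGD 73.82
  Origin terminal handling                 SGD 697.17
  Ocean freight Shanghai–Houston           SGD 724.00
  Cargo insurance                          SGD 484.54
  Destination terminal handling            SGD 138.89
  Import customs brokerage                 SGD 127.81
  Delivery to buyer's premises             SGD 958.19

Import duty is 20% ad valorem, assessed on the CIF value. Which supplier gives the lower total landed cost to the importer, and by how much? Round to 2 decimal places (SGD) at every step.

Supplier B is cheaper by SGD 10947.57

Supplier A (EXW):
CIF value = EXW price + inland to port + export clearance + origin terminal + freight + insurance = 80949.20 + 449.11 + 73.82 + 697.17 + 724.00 + 484.54 = 83377.84
Import duty = 83377.84 × 20% = 16675.57
Buyer bears (A): 449.11 + 73.82 + 697.17 + 724.00 + 484.54 + 138.89 + 127.81 + 958.19 = 3653.53
Landed cost (A) = invoice 80949.20 + 3653.53 + duty 16675.57 = 101278.30
Supplier B (FOB):
CIF value = FOB price + freight + insurance = 73046.33 + 724.00 + 484.54 = 74254.87
Import duty = 74254.87 × 20% = 14850.97
Buyer bears (B): 724.00 + 484.54 + 138.89 + 127.81 + 958.19 = 2433.43
Landed cost (B) = invoice 73046.33 + 2433.43 + duty 14850.97 = 90330.73
Difference = |101278.30 − 90330.73| = 10947.57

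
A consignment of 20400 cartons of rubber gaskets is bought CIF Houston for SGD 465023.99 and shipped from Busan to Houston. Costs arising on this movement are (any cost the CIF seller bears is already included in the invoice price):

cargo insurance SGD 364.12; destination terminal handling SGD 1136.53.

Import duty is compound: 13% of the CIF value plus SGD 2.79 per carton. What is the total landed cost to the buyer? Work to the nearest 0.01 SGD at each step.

Total landed cost: SGD 583529.64

CIF: the seller pays costs through ocean freight and marine insurance to the destination port.
Already in the invoice (seller's account under CIF): insurance — exclude.
The CIF price already equals the CIF value: 465023.99
Ad valorem component: 465023.99 × 13% = 60453.12
Specific component: 20400 × 2.79 = 56916.00
Import duty = 60453.12 + 56916.00 = 117369.12
Buyer bears: destination terminal 1136.53 + duty 117369.12 = 118505.65
Landed cost = invoice 465023.99 + 118505.65 = 583529.64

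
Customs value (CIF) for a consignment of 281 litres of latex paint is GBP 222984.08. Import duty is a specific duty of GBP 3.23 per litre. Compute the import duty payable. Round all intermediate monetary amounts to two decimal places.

Import duty: GBP 907.63

Import duty = 281 × 3.23 = 907.63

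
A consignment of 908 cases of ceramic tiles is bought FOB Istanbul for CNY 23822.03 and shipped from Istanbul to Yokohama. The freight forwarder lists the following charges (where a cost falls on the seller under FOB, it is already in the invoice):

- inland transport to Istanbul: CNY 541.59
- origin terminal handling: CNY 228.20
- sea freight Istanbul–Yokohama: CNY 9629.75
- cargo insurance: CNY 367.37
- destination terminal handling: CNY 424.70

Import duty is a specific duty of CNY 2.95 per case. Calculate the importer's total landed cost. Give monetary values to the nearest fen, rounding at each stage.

Total landed cost: CNY 36922.45

FOB: the seller bears costs until goods are on board at the origin port; the buyer bears freight, insurance and all costs thereafter.
Already in the invoice (seller's account under FOB): inland to port, origin terminal — exclude.
CIF value = FOB price + freight + insurance = 23822.03 + 9629.75 + 367.37 = 33819.15
Import duty = 908 × 2.95 = 2678.60
Buyer bears: freight 9629.75 + insurance 367.37 + destination terminal 424.70 + duty 2678.60 = 13100.42
Landed cost = invoice 23822.03 + 13100.42 = 36922.45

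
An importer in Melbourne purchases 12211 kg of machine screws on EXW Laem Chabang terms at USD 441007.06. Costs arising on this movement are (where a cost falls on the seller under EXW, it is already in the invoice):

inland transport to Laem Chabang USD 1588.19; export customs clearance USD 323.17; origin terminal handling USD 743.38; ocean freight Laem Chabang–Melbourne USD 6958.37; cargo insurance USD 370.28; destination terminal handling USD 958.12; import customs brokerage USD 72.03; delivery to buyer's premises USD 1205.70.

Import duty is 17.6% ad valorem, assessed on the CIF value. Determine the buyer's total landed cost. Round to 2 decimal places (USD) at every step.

Total landed cost: USD 532600.62

EXW: the seller makes goods available at their premises; the buyer bears all onward costs.
CIF value = EXW price + inland to port + export clearance + origin terminal + freight + insurance = 441007.06 + 1588.19 + 323.17 + 743.38 + 6958.37 + 370.28 = 450990.45
Import duty = 450990.45 × 17.6% = 79374.32
Buyer bears: inland to port 1588.19 + export clearance 323.17 + origin terminal 743.38 + freight 6958.37 + insurance 370.28 + destination terminal 958.12 + brokerage 72.03 + delivery 1205.70 + duty 79374.32 = 91593.56
Landed cost = invoice 441007.06 + 91593.56 = 532600.62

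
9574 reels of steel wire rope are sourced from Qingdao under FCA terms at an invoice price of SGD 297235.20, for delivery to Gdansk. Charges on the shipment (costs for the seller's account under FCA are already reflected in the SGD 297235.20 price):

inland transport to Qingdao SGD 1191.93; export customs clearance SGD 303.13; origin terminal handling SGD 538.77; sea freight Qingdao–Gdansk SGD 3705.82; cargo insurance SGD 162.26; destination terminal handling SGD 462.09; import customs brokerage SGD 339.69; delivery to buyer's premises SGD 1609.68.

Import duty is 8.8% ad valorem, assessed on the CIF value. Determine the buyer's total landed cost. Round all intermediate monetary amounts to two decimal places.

FCA: the seller delivers export-cleared goods to the carrier; the buyer bears costs from that point.
Already in the invoice (seller's account under FCA): inland to port, export clearance — exclude.
CIF value = FCA price + origin terminal + freight + insurance = 297235.20 + 538.77 + 3705.82 + 162.26 = 301642.05
Import duty = 301642.05 × 8.8% = 26544.50
Buyer bears: origin terminal 538.77 + freight 3705.82 + insurance 162.26 + destination terminal 462.09 + brokerage 339.69 + delivery 1609.68 + duty 26544.50 = 33362.81
Landed cost = invoice 297235.20 + 33362.81 = 330598.01

Total landed cost: SGD 330598.01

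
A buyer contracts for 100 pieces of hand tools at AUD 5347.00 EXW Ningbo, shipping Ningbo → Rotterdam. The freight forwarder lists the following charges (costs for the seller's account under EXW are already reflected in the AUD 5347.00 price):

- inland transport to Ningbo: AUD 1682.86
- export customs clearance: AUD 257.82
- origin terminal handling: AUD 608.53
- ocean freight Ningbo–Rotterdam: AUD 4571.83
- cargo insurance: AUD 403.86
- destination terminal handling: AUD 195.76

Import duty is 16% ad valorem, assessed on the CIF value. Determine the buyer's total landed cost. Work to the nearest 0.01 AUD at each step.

Total landed cost: AUD 15127.16

EXW: the seller makes goods available at their premises; the buyer bears all onward costs.
CIF value = EXW price + inland to port + export clearance + origin terminal + freight + insurance = 5347.00 + 1682.86 + 257.82 + 608.53 + 4571.83 + 403.86 = 12871.90
Import duty = 12871.90 × 16% = 2059.50
Buyer bears: inland to port 1682.86 + export clearance 257.82 + origin terminal 608.53 + freight 4571.83 + insurance 403.86 + destination terminal 195.76 + duty 2059.50 = 9780.16
Landed cost = invoice 5347.00 + 9780.16 = 15127.16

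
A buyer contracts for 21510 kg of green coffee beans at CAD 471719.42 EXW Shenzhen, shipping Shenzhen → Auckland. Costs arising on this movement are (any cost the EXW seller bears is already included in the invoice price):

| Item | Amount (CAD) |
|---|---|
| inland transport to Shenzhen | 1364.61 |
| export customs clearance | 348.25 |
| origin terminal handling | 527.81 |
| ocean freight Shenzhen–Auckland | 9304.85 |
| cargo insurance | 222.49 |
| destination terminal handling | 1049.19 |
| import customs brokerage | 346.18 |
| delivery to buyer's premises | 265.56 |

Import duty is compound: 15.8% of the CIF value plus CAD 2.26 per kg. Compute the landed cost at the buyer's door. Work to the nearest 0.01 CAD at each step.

Total landed cost: CAD 610151.97

EXW: the seller makes goods available at their premises; the buyer bears all onward costs.
CIF value = EXW price + inland to port + export clearance + origin terminal + freight + insurance = 471719.42 + 1364.61 + 348.25 + 527.81 + 9304.85 + 222.49 = 483487.43
Ad valorem component: 483487.43 × 15.8% = 76391.01
Specific component: 21510 × 2.26 = 48612.60
Import duty = 76391.01 + 48612.60 = 125003.61
Buyer bears: inland to port 1364.61 + export clearance 348.25 + origin terminal 527.81 + freight 9304.85 + insurance 222.49 + destination terminal 1049.19 + brokerage 346.18 + delivery 265.56 + duty 125003.61 = 138432.55
Landed cost = invoice 471719.42 + 138432.55 = 610151.97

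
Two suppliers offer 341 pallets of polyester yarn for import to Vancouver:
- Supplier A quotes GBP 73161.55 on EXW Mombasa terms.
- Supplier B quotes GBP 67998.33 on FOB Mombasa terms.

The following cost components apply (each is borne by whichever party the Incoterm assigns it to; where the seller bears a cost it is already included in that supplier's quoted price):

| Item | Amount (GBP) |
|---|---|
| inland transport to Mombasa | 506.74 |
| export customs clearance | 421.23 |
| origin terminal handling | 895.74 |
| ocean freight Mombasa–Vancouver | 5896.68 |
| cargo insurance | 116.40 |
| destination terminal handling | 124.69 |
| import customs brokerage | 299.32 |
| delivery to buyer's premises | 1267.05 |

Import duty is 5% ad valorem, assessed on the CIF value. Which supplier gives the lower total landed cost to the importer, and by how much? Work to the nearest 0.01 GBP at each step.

Supplier A (EXW):
CIF value = EXW price + inland to port + export clearance + origin terminal + freight + insurance = 73161.55 + 506.74 + 421.23 + 895.74 + 5896.68 + 116.40 = 80998.34
Import duty = 80998.34 × 5% = 4049.92
Buyer bears (A): 506.74 + 421.23 + 895.74 + 5896.68 + 116.40 + 124.69 + 299.32 + 1267.05 = 9527.85
Landed cost (A) = invoice 73161.55 + 9527.85 + duty 4049.92 = 86739.32
Supplier B (FOB):
CIF value = FOB price + freight + insurance = 67998.33 + 5896.68 + 116.40 = 74011.41
Import duty = 74011.41 × 5% = 3700.57
Buyer bears (B): 5896.68 + 116.40 + 124.69 + 299.32 + 1267.05 = 7704.14
Landed cost (B) = invoice 67998.33 + 7704.14 + duty 3700.57 = 79403.04
Difference = |86739.32 − 79403.04| = 7336.28

Supplier B is cheaper by GBP 7336.28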